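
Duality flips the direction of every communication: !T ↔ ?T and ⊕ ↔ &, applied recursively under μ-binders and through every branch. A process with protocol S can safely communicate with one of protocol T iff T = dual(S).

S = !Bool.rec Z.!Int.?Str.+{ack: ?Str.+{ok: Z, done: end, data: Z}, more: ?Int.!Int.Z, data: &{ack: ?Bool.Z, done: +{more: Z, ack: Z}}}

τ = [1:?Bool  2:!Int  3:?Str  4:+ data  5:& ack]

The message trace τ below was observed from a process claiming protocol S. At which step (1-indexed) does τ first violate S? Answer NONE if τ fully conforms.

[1] got ?Bool, protocol expects !Bool  ✗

1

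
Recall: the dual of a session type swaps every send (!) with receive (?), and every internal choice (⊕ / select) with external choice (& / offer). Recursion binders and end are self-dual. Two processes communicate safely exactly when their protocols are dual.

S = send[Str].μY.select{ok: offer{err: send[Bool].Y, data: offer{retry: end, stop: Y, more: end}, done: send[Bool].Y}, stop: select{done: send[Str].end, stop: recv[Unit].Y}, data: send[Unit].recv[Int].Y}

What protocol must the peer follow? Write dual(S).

send[Str] = recv[Str]
  μY = μY  (binder kept)
    select{ok,stop,data} = offer{ok,stop,data}  (⊕→&)
      case ok:
        offer{err,data,done} = select{err,data,done}  (&→⊕)
          case err:
            send[Bool] = recv[Bool]
              Y ↦ Y
          case data:
            offer{retry,stop,more} = select{retry,stop,more}  (&→⊕)
              case retry:
                end ↦ end
              case stop:
                Y ↦ Y
              case more:
                end ↦ end
          case done:
            send[Bool] = recv[Bool]
              Y ↦ Y
      case stop:
        select{done,stop} = offer{done,stop}  (⊕→&)
          case done:
            send[Str] = recv[Str]
              end ↦ end
          case stop:
            recv[Unit] = send[Unit]
              Y ↦ Y
      case data:
        send[Unit] = recv[Unit]
          recv[Int] = send[Int]
            Y ↦ Y

recv[Str].μY.offer{ok: select{err: recv[Bool].Y, data: select{retry: end, stop: Y, more: end}, done: recv[Bool].Y}, stop: offer{done: recv[Str].end, stop: send[Unit].Y}, data: recv[Unit].send[Int].Y}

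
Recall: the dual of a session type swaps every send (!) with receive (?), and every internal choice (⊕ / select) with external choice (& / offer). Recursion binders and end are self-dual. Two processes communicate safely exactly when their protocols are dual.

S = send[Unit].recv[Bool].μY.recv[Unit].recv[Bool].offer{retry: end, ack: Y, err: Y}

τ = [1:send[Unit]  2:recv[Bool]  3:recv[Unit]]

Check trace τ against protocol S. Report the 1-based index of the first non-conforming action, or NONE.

NONE

step 1: send[Unit]  match  cont: recv[Bool].μY.…
step 2: recv[Bool]  match  cont: μY.…
step 3: recv[Unit]  match  cont: recv[Bool].offer{retry: end, ack: μY.…, err: μY.…}
τ conforms to S (length 3)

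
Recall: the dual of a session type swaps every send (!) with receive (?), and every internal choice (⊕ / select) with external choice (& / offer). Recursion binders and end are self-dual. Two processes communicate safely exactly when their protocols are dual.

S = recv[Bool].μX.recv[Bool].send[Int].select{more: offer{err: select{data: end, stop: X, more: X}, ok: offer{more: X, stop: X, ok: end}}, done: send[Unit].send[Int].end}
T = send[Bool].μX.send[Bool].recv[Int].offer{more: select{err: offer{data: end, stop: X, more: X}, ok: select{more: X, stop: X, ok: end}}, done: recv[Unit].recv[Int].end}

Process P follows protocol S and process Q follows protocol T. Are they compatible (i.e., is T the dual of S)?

recv[Bool] | send[Bool]  ✓
  μX | μX  ✓ (binder kept)
    recv[Bool] | send[Bool]  ✓
      send[Int] | recv[Int]  ✓
        select{more,done} | offer{more,done}  ✓ labels match
          [more]
            offer{err,ok} | select{err,ok}  ✓ labels match
              [err]
                select{data,stop,more} | offer{data,stop,more}  ✓ labels match
                  [data]
                    end | end  ✓
                  [stop]
                    X | X  ✓
                  [more]
                    X | X  ✓
              [ok]
                offer{more,stop,ok} | select{more,stop,ok}  ✓ labels match
                  [more]
                    X | X  ✓
                  [stop]
                    X | X  ✓
                  [ok]
                    end | end  ✓
          [done]
            send[Unit] | recv[Unit]  ✓
              send[Int] | recv[Int]  ✓
                end | end  ✓

YES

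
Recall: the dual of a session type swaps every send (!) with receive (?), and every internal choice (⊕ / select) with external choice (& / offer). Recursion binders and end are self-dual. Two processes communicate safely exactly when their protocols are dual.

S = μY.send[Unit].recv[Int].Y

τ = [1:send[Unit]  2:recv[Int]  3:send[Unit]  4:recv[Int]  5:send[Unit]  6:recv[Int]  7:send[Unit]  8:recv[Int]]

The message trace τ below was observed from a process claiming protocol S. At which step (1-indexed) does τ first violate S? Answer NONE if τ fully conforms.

[1] send[Unit]  match  state: recv[Int].μY.…
[2] recv[Int]  match  state: μY.…
[3] send[Unit]  match  state: recv[Int].μY.…
[4] recv[Int]  match  state: μY.…
[5] send[Unit]  match  state: recv[Int].μY.…
[6] recv[Int]  match  state: μY.…
[7] send[Unit]  match  state: recv[Int].μY.…
[8] recv[Int]  match  state: μY.…
trace exhausted — no violation

NONE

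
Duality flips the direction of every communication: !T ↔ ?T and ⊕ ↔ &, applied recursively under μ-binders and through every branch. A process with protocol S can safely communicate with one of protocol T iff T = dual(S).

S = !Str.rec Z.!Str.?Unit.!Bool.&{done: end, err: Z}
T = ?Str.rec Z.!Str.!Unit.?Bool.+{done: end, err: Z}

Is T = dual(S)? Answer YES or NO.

NO

!Str | ?Str  match
  rec Z | rec Z  match (binder kept)
    !Str | !Str  ✗ same direction on both sides — not dual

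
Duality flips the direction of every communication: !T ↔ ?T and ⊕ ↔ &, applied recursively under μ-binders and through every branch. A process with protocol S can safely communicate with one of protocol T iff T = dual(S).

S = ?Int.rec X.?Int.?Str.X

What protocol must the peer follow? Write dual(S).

?Int → !Int
  rec X → rec X  (binder kept)
    ?Int → !Int
      ?Str → !Str
        dual(X) = X

!Int.rec X.!Int.!Str.X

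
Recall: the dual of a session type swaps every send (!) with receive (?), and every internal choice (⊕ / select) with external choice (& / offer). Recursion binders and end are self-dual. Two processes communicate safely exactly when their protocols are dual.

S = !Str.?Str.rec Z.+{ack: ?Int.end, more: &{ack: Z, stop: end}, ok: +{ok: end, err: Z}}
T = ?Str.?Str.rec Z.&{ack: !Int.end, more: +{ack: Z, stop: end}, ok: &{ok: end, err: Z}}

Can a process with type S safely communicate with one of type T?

!Str ‖ ?Str  ok
  ?Str ‖ ?Str  ✗ same direction on both sides — not dual

NO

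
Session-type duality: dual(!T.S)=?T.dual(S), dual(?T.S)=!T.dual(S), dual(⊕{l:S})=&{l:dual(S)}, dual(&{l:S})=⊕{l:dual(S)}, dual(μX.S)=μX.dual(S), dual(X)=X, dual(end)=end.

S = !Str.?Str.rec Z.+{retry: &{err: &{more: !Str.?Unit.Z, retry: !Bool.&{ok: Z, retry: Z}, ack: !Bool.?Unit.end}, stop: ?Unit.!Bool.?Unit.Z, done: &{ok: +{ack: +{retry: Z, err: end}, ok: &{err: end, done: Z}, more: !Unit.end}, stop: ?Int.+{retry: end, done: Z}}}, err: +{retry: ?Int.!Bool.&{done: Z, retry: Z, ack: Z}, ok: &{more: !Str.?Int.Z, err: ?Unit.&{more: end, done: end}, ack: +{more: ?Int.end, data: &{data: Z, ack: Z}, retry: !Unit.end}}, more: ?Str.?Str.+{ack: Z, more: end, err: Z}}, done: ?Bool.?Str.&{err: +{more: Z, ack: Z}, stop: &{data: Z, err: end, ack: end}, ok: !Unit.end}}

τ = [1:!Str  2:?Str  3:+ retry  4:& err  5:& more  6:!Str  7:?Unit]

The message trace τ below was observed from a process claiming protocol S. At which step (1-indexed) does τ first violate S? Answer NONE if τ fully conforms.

NONE

step 1: !Str  ✓  cont: ?Str.rec Z.…
step 2: ?Str  ✓  cont: rec Z.…
step 3: + retry  ✓  cont: &{err: &{more: !Str.?Unit.rec Z.…, retry: !Bool.&{ok: rec Z.…, retry: rec Z.…}, ack: !Bool.?Unit.end}, stop: ?Unit.!Bool.?Unit.rec Z.…, done: &{ok: +{ack: +{retry: rec Z.…, err: end}, ok: &{err: end, done: rec Z.…}, more: !Unit.end}, stop: ?Int.+{retry: end, done: rec Z.…}}}
step 4: & err  ✓  cont: &{more: !Str.?Unit.rec Z.…, retry: !Bool.&{ok: rec Z.…, retry: rec Z.…}, ack: !Bool.?Unit.end}
step 5: & more  ✓  cont: !Str.?Unit.rec Z.…
step 6: !Str  ✓  cont: ?Unit.rec Z.…
step 7: ?Unit  ✓  cont: rec Z.…
trace exhausted — no violation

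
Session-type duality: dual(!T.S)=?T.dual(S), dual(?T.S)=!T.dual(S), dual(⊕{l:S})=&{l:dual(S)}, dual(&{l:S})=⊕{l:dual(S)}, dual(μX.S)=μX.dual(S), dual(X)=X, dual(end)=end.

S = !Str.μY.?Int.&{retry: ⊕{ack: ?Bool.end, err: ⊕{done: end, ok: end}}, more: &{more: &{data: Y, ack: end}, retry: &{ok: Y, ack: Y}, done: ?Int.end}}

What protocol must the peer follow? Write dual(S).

?Str.μY.!Int.⊕{retry: &{ack: !Bool.end, err: &{done: end, ok: end}}, more: ⊕{more: ⊕{data: Y, ack: end}, retry: ⊕{ok: Y, ack: Y}, done: !Int.end}}

!Str → ?Str
  μY → μY  (rec unchanged)
    ?Int → !Int
      &{retry,more} → ⊕{retry,more}  (&→⊕)
        • retry:
          ⊕{ack,err} → &{ack,err}  (select→offer)
            • ack:
              ?Bool → !Bool
                dual(end) = end
            • err:
              ⊕{done,ok} → &{done,ok}  (select→offer)
                • done:
                  dual(end) = end
                • ok:
                  dual(end) = end
        • more:
          &{more,retry,done} → ⊕{more,retry,done}  (&→⊕)
            • more:
              &{data,ack} → ⊕{data,ack}  (&→⊕)
                • data:
                  dual(Y) = Y
                • ack:
                  dual(end) = end
            • retry:
              &{ok,ack} → ⊕{ok,ack}  (&→⊕)
                • ok:
                  dual(Y) = Y
                • ack:
                  dual(Y) = Y
            • done:
              ?Int → !Int
                dual(end) = end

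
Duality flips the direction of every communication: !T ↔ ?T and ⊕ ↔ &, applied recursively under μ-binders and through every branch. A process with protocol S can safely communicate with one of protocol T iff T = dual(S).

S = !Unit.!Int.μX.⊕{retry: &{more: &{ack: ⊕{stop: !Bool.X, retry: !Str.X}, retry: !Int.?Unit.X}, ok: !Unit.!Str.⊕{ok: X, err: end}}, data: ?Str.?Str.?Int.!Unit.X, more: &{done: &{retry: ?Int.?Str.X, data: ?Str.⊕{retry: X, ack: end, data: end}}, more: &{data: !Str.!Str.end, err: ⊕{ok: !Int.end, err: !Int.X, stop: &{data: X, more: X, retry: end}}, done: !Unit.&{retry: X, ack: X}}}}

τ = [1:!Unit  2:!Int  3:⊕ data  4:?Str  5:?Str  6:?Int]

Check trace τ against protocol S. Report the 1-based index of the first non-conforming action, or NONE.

@1 !Unit  ✓  cont: !Int.μX.…
@2 !Int  ✓  cont: μX.…
@3 ⊕ data  ✓  cont: ?Str.?Str.?Int.!Unit.μX.…
@4 ?Str  ✓  cont: ?Str.?Int.!Unit.μX.…
@5 ?Str  ✓  cont: ?Int.!Unit.μX.…
@6 ?Int  ✓  cont: !Unit.μX.…
trace exhausted — no violation

NONE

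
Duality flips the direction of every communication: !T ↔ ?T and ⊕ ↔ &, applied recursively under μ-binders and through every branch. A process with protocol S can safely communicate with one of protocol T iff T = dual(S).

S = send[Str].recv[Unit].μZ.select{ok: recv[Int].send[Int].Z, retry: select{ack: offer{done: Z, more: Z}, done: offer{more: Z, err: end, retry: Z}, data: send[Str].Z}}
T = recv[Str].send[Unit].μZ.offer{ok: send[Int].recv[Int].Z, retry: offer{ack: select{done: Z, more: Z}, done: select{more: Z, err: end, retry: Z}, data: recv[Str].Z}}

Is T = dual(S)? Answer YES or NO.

YES

send[Str] ‖ recv[Str]  ok
  recv[Unit] ‖ send[Unit]  ok
    μZ ‖ μZ  ok (μ self-dual)
      select{ok,retry} ‖ offer{ok,retry}  ok label sets agree
        • ok:
          recv[Int] ‖ send[Int]  ok
            send[Int] ‖ recv[Int]  ok
              Z ‖ Z  ok
        • retry:
          select{ack,done,data} ‖ offer{ack,done,data}  ok label sets agree
            • ack:
              offer{done,more} ‖ select{done,more}  ok label sets agree
                • done:
                  Z ‖ Z  ok
                • more:
                  Z ‖ Z  ok
            • done:
              offer{more,err,retry} ‖ select{more,err,retry}  ok label sets agree
                • more:
                  Z ‖ Z  ok
                • err:
                  end ‖ end  ok
                • retry:
                  Z ‖ Z  ok
            • data:
              send[Str] ‖ recv[Str]  ok
                Z ‖ Z  ok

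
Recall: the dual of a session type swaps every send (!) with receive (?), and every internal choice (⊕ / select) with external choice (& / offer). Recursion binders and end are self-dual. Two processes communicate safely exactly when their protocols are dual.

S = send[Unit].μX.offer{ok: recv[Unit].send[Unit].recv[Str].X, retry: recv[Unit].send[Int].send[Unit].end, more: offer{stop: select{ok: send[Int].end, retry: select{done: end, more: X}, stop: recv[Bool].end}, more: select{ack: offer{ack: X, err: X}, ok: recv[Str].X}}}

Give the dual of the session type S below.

send[Unit] ↦ recv[Unit]
  μX ↦ μX  (rec unchanged)
    offer{ok,retry,more} ↦ select{ok,retry,more}  (&→⊕)
      • ok:
        recv[Unit] ↦ send[Unit]
          send[Unit] ↦ recv[Unit]
            recv[Str] ↦ send[Str]
              X self-dual
      • retry:
        recv[Unit] ↦ send[Unit]
          send[Int] ↦ recv[Int]
            send[Unit] ↦ recv[Unit]
              end self-dual
      • more:
        offer{stop,more} ↦ select{stop,more}  (&→⊕)
          • stop:
            select{ok,retry,stop} ↦ offer{ok,retry,stop}  (⊕→&)
              • ok:
                send[Int] ↦ recv[Int]
                  end self-dual
              • retry:
                select{done,more} ↦ offer{done,more}  (⊕→&)
                  • done:
                    end self-dual
                  • more:
                    X self-dual
              • stop:
                recv[Bool] ↦ send[Bool]
                  end self-dual
          • more:
            select{ack,ok} ↦ offer{ack,ok}  (⊕→&)
              • ack:
                offer{ack,err} ↦ select{ack,err}  (&→⊕)
                  • ack:
                    X self-dual
                  • err:
                    X self-dual
              • ok:
                recv[Str] ↦ send[Str]
                  X self-dual

recv[Unit].μX.select{ok: send[Unit].recv[Unit].send[Str].X, retry: send[Unit].recv[Int].recv[Unit].end, more: select{stop: offer{ok: recv[Int].end, retry: offer{done: end, more: X}, stop: send[Bool].end}, more: offer{ack: select{ack: X, err: X}, ok: send[Str].X}}}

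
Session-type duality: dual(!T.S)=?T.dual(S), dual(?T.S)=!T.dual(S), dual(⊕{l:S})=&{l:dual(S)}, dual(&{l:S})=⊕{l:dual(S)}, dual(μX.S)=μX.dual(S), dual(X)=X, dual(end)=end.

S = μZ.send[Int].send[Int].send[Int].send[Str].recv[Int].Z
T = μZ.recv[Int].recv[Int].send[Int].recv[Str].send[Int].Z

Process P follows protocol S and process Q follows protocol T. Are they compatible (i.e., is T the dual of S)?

NO

μZ ‖ μZ  ✓ (rec unchanged)
  send[Int] ‖ recv[Int]  ✓
    send[Int] ‖ recv[Int]  ✓
      send[Int] ‖ send[Int]  ✗ same direction on both sides — not dual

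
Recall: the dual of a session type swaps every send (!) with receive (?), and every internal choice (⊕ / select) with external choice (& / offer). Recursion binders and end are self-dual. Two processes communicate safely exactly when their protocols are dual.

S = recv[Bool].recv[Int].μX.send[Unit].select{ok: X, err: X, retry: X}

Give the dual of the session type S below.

recv[Bool] = send[Bool]
  recv[Int] = send[Int]
    μX = μX  (μ self-dual)
      send[Unit] = recv[Unit]
        select{ok,err,retry} = offer{ok,err,retry}  (⊕→&)
          • ok:
            X self-dual
          • err:
            X self-dual
          • retry:
            X self-dual

send[Bool].send[Int].μX.recv[Unit].offer{ok: X, err: X, retry: X}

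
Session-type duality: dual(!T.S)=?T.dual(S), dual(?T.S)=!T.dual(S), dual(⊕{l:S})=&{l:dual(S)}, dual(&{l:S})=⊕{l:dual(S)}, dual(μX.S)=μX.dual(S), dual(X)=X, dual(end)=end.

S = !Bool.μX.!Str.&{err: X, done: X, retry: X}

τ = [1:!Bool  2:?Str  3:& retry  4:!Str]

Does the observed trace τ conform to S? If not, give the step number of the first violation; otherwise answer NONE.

2

@1 !Bool  ✓  residual = μX.…
@2 got ?Str, protocol expects !Str  ✗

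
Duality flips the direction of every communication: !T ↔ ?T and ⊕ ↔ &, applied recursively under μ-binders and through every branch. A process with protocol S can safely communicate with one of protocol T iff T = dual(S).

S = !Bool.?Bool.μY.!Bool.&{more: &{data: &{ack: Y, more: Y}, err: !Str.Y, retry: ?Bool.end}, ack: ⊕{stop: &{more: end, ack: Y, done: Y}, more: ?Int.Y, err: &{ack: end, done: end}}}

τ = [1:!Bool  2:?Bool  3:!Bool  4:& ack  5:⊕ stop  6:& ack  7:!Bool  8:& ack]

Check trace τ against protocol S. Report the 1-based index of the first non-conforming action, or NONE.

@1 !Bool  ✓  residual = ?Bool.μY.…
@2 ?Bool  ✓  residual = μY.…
@3 !Bool  ✓  residual = &{more: &{data: &{ack: μY.…, more: μY.…}, err: !Str.μY.…, retry: ?Bool.end}, ack: ⊕{stop: &{more: end, ack: μY.…, done: μY.…}, more: ?Int.μY.…, err: &{ack: end, done: end}}}
@4 & ack  ✓  residual = ⊕{stop: &{more: end, ack: μY.…, done: μY.…}, more: ?Int.μY.…, err: &{ack: end, done: end}}
@5 ⊕ stop  ✓  residual = &{more: end, ack: μY.…, done: μY.…}
@6 & ack  ✓  residual = μY.…
@7 !Bool  ✓  residual = &{more: &{data: &{ack: μY.…, more: μY.…}, err: !Str.μY.…, retry: ?Bool.end}, ack: ⊕{stop: &{more: end, ack: μY.…, done: μY.…}, more: ?Int.μY.…, err: &{ack: end, done: end}}}
@8 & ack  ✓  residual = ⊕{stop: &{more: end, ack: μY.…, done: μY.…}, more: ?Int.μY.…, err: &{ack: end, done: end}}
τ conforms to S (length 8)

NONE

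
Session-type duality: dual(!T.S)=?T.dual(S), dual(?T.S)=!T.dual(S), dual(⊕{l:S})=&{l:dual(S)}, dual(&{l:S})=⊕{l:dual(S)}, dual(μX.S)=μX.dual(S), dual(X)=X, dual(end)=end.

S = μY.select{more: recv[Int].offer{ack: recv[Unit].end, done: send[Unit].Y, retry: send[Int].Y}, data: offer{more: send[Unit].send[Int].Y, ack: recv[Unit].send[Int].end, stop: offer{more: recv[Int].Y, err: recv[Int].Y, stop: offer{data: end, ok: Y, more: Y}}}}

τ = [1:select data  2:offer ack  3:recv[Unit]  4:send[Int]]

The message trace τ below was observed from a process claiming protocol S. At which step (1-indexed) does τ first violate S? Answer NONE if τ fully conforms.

[1] select data  ok  residual = offer{more: send[Unit].send[Int].μY.…, ack: recv[Unit].send[Int].end, stop: offer{more: recv[Int].μY.…, err: recv[Int].μY.…, stop: offer{data: end, ok: μY.…, more: μY.…}}}
[2] offer ack  ok  residual = recv[Unit].send[Int].end
[3] recv[Unit]  ok  residual = send[Int].end
[4] send[Int]  ok  residual = end
trace exhausted — no violation

NONE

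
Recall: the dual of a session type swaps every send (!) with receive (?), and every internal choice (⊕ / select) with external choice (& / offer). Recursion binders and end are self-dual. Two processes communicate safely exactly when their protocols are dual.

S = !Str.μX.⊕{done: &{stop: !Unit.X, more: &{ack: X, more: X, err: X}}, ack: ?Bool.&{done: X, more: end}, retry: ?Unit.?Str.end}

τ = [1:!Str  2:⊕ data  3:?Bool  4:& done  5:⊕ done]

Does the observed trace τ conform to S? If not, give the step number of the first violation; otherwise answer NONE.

step 1: !Str  match  now at μX.…
step 2: got ⊕ data, protocol expects ⊕ done or ⊕ ack or ⊕ retry  ✗

2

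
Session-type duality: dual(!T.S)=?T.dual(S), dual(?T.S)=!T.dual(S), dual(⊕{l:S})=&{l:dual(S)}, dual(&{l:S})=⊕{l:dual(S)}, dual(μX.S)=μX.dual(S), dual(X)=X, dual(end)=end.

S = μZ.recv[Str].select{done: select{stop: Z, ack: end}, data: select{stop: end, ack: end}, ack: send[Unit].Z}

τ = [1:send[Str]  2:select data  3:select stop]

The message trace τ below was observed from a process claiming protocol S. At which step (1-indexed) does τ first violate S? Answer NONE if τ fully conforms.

[1] got send[Str], protocol expects recv[Str]  ✗

1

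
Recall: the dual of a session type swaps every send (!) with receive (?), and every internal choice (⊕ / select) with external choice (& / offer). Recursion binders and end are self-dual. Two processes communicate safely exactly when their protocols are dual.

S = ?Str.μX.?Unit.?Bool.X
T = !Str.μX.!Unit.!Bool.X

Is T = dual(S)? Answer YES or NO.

?Str ‖ !Str  ok
  μX ‖ μX  ok (μ self-dual)
    ?Unit ‖ !Unit  ok
      ?Bool ‖ !Bool  ok
        X ‖ X  ok

YES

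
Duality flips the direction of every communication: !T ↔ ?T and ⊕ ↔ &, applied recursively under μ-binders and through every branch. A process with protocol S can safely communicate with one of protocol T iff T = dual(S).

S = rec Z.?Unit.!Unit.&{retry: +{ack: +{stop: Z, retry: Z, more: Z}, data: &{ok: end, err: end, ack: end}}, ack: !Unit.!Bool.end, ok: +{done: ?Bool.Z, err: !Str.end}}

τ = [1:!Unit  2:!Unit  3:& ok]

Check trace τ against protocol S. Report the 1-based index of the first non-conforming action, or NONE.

1

[1] got !Unit, protocol expects ?Unit  ✗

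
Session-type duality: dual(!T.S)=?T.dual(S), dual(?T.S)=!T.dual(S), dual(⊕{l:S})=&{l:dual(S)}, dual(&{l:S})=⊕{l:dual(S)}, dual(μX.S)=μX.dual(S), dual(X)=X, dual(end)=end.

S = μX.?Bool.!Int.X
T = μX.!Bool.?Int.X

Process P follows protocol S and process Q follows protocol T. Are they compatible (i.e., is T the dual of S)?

μX ‖ μX  ok (rec unchanged)
  ?Bool ‖ !Bool  ok
    !Int ‖ ?Int  ok
      X ‖ X  ok

YES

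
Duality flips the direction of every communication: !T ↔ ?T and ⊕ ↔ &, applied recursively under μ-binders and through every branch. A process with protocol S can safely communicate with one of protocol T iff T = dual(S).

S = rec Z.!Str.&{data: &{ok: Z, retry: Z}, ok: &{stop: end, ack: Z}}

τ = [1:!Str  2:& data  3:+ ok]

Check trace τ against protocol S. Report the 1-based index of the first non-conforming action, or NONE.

3

[1] !Str  ✓  cont: &{data: &{ok: rec Z.…, retry: rec Z.…}, ok: &{stop: end, ack: rec Z.…}}
[2] & data  ✓  cont: &{ok: rec Z.…, retry: rec Z.…}
[3] got + ok, protocol expects & ok or & retry  ✗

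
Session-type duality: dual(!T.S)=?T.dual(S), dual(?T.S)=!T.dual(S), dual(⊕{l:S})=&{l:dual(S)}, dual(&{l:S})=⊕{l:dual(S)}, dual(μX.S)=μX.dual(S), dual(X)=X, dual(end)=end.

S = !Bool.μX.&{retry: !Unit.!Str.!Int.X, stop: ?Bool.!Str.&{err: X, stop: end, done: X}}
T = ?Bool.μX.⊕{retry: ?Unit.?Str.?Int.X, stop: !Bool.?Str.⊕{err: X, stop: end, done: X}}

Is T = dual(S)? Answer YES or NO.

!Bool vs ?Bool  match
  μX vs μX  match (μ self-dual)
    &{retry,stop} vs ⊕{retry,stop}  match label sets agree
      case retry:
        !Unit vs ?Unit  match
          !Str vs ?Str  match
            !Int vs ?Int  match
              X vs X  match
      case stop:
        ?Bool vs !Bool  match
          !Str vs ?Str  match
            &{err,stop,done} vs ⊕{err,stop,done}  match label sets agree
              case err:
                X vs X  match
              case stop:
                end vs end  match
              case done:
                X vs X  match

YES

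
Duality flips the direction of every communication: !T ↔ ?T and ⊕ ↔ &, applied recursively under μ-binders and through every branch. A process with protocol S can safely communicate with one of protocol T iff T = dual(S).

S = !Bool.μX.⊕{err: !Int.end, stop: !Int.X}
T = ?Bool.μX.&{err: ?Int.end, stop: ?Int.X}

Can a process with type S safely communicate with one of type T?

!Bool ‖ ?Bool  ✓
  μX ‖ μX  ✓ (μ self-dual)
    ⊕{err,stop} ‖ &{err,stop}  ✓ labels match
      [err]
        !Int ‖ ?Int  ✓
          end ‖ end  ✓
      [stop]
        !Int ‖ ?Int  ✓
          X ‖ X  ✓

YES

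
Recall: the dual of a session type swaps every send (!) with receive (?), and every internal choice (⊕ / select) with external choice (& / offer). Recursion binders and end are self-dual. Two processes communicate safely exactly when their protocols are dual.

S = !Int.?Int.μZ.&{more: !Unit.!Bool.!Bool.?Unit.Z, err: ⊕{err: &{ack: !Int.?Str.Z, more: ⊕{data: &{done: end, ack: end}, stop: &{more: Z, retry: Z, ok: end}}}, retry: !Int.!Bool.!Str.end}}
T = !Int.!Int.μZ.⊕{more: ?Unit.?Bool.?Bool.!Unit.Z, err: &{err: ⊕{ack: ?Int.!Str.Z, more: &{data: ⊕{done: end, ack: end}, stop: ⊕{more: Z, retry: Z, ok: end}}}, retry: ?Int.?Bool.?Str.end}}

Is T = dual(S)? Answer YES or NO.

!Int ‖ !Int  ✗ same direction on both sides — not dual

NO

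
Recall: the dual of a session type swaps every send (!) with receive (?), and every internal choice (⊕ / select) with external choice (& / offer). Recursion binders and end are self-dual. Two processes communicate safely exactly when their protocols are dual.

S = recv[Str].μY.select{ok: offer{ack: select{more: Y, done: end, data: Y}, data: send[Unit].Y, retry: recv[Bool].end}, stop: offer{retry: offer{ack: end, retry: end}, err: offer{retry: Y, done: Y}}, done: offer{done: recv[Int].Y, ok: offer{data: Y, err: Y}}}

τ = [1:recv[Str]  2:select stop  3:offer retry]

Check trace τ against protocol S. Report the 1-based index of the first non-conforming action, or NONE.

@1 recv[Str]  ok  state: μY.…
@2 select stop  ok  state: offer{retry: offer{ack: end, retry: end}, err: offer{retry: μY.…, done: μY.…}}
@3 offer retry  ok  state: offer{ack: end, retry: end}
τ conforms to S (length 3)

NONE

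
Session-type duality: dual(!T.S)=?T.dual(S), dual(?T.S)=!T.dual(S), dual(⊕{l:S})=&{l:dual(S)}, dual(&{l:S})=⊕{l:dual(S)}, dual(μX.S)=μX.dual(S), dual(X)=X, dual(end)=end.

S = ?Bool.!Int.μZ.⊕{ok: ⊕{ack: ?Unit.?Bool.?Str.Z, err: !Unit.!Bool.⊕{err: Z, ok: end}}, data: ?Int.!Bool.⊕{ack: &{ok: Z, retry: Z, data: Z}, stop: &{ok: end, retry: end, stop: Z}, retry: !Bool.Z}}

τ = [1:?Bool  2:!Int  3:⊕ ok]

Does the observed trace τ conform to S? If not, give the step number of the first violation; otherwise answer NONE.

NONE

step 1: ?Bool  match  now at !Int.μZ.…
step 2: !Int  match  now at μZ.…
step 3: ⊕ ok  match  now at ⊕{ack: ?Unit.?Bool.?Str.μZ.…, err: !Unit.!Bool.⊕{err: μZ.…, ok: end}}
τ conforms to S (length 3)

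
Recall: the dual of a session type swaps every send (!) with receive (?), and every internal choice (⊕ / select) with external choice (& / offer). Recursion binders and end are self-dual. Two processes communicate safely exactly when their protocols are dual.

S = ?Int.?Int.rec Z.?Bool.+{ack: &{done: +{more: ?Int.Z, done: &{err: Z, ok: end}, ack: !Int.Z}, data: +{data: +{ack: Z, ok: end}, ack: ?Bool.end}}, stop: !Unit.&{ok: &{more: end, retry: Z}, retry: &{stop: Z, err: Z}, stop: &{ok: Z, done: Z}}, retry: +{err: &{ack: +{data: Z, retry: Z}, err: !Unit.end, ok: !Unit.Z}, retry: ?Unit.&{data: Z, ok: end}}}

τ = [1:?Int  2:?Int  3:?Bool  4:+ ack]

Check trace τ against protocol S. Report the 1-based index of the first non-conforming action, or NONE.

[1] ?Int  match  now at ?Int.rec Z.…
[2] ?Int  match  now at rec Z.…
[3] ?Bool  match  now at +{ack: &{done: +{more: ?Int.rec Z.…, done: &{err: rec Z.…, ok: end}, ack: !Int.rec Z.…}, data: +{data: +{ack: rec Z.…, ok: end}, ack: ?Bool.end}}, stop: !Unit.&{ok: &{more: end, retry: rec Z.…}, retry: &{stop: rec Z.…, err: rec Z.…}, stop: &{ok: rec Z.…, done: rec Z.…}}, retry: +{err: &{ack: +{data: rec Z.…, retry: rec Z.…}, err: !Unit.end, ok: !Unit.rec Z.…}, retry: ?Unit.&{data: rec Z.…, ok: end}}}
[4] + ack  match  now at &{done: +{more: ?Int.rec Z.…, done: &{err: rec Z.…, ok: end}, ack: !Int.rec Z.…}, data: +{data: +{ack: rec Z.…, ok: end}, ack: ?Bool.end}}
all 4 steps conform

NONE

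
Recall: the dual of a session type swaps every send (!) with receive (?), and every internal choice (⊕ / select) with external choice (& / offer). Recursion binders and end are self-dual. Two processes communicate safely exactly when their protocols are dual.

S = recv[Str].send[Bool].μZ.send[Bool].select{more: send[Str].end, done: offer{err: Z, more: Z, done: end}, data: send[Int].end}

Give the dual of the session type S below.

recv[Str] ↦ send[Str]
  send[Bool] ↦ recv[Bool]
    μZ ↦ μZ  (μ self-dual)
      send[Bool] ↦ recv[Bool]
        select{more,done,data} ↦ offer{more,done,data}  (⊕→&)
          • more:
            send[Str] ↦ recv[Str]
              end self-dual
          • done:
            offer{err,more,done} ↦ select{err,more,done}  (external→internal)
              • err:
                Z self-dual
              • more:
                Z self-dual
              • done:
                end self-dual
          • data:
            send[Int] ↦ recv[Int]
              end self-dual

send[Str].recv[Bool].μZ.recv[Bool].offer{more: recv[Str].end, done: select{err: Z, more: Z, done: end}, data: recv[Int].end}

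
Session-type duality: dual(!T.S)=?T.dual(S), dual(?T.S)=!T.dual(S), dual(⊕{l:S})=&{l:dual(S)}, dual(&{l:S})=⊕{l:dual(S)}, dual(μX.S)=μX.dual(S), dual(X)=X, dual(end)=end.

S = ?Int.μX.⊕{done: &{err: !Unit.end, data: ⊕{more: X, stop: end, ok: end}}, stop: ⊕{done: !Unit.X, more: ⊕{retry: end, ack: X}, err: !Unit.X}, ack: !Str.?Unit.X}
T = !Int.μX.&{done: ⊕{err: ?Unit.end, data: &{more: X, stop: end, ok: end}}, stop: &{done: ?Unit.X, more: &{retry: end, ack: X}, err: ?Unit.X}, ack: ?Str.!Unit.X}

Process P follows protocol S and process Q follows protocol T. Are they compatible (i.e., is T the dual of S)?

?Int | !Int  ✓
  μX | μX  ✓ (binder kept)
    ⊕{done,stop,ack} | &{done,stop,ack}  ✓ labels match
      [done]
        &{err,data} | ⊕{err,data}  ✓ labels match
          [err]
            !Unit | ?Unit  ✓
              end | end  ✓
          [data]
            ⊕{more,stop,ok} | &{more,stop,ok}  ✓ labels match
              [more]
                X | X  ✓
              [stop]
                end | end  ✓
              [ok]
                end | end  ✓
      [stop]
        ⊕{done,more,err} | &{done,more,err}  ✓ labels match
          [done]
            !Unit | ?Unit  ✓
              X | X  ✓
          [more]
            ⊕{retry,ack} | &{retry,ack}  ✓ labels match
              [retry]
                end | end  ✓
              [ack]
                X | X  ✓
          [err]
            !Unit | ?Unit  ✓
              X | X  ✓
      [ack]
        !Str | ?Str  ✓
          ?Unit | !Unit  ✓
            X | X  ✓

YES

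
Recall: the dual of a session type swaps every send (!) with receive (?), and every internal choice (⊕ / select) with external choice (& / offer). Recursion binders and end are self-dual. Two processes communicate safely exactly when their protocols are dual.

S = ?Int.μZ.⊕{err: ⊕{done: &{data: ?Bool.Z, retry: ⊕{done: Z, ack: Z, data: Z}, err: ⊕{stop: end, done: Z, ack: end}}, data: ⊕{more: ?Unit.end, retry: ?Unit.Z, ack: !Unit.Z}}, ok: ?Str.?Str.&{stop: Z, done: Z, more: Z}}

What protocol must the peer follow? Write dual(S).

?Int = !Int
  μZ = μZ  (rec unchanged)
    ⊕{err,ok} = &{err,ok}  (select→offer)
      case err:
        ⊕{done,data} = &{done,data}  (select→offer)
          case done:
            &{data,retry,err} = ⊕{data,retry,err}  (offer→select)
              case data:
                ?Bool = !Bool
                  dual(Z) = Z
              case retry:
                ⊕{done,ack,data} = &{done,ack,data}  (select→offer)
                  case done:
                    dual(Z) = Z
                  case ack:
                    dual(Z) = Z
                  case data:
                    dual(Z) = Z
              case err:
                ⊕{stop,done,ack} = &{stop,done,ack}  (select→offer)
                  case stop:
                    dual(end) = end
                  case done:
                    dual(Z) = Z
                  case ack:
                    dual(end) = end
          case data:
            ⊕{more,retry,ack} = &{more,retry,ack}  (select→offer)
              case more:
                ?Unit = !Unit
                  dual(end) = end
              case retry:
                ?Unit = !Unit
                  dual(Z) = Z
              case ack:
                !Unit = ?Unit
                  dual(Z) = Z
      case ok:
        ?Str = !Str
          ?Str = !Str
            &{stop,done,more} = ⊕{stop,done,more}  (offer→select)
              case stop:
                dual(Z) = Z
              case done:
                dual(Z) = Z
              case more:
                dual(Z) = Z

!Int.μZ.&{err: &{done: ⊕{data: !Bool.Z, retry: &{done: Z, ack: Z, data: Z}, err: &{stop: end, done: Z, ack: end}}, data: &{more: !Unit.end, retry: !Unit.Z, ack: ?Unit.Z}}, ok: !Str.!Str.⊕{stop: Z, done: Z, more: Z}}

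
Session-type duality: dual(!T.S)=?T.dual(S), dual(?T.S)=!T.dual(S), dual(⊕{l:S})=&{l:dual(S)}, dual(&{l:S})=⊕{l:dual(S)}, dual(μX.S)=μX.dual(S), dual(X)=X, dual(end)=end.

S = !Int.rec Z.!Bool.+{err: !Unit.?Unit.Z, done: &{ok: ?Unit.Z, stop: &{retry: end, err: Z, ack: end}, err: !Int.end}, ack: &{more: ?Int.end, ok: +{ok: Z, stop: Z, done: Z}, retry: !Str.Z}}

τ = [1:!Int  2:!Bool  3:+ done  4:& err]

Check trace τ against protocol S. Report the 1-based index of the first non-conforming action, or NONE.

NONE

[1] !Int  match  residual = rec Z.…
[2] !Bool  match  residual = +{err: !Unit.?Unit.rec Z.…, done: &{ok: ?Unit.rec Z.…, stop: &{retry: end, err: rec Z.…, ack: end}, err: !Int.end}, ack: &{more: ?Int.end, ok: +{ok: rec Z.…, stop: rec Z.…, done: rec Z.…}, retry: !Str.rec Z.…}}
[3] + done  match  residual = &{ok: ?Unit.rec Z.…, stop: &{retry: end, err: rec Z.…, ack: end}, err: !Int.end}
[4] & err  match  residual = !Int.end
trace exhausted — no violation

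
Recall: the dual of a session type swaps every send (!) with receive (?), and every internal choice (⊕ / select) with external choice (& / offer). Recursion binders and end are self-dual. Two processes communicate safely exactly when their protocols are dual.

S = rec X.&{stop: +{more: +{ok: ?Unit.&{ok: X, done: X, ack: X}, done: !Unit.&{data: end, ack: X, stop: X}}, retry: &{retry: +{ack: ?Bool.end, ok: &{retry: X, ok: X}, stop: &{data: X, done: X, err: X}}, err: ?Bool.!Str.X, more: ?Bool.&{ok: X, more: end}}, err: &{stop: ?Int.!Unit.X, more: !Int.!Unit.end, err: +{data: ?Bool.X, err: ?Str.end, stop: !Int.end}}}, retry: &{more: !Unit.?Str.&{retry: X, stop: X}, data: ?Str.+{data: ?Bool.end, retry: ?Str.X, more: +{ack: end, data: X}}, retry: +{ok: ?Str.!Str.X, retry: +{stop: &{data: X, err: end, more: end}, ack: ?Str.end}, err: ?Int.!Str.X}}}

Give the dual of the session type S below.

rec X.+{stop: &{more: &{ok: !Unit.+{ok: X, done: X, ack: X}, done: ?Unit.+{data: end, ack: X, stop: X}}, retry: +{retry: &{ack: !Bool.end, ok: +{retry: X, ok: X}, stop: +{data: X, done: X, err: X}}, err: !Bool.?Str.X, more: !Bool.+{ok: X, more: end}}, err: +{stop: !Int.?Unit.X, more: ?Int.?Unit.end, err: &{data: !Bool.X, err: !Str.end, stop: ?Int.end}}}, retry: +{more: ?Unit.!Str.+{retry: X, stop: X}, data: !Str.&{data: !Bool.end, retry: !Str.X, more: &{ack: end, data: X}}, retry: &{ok: !Str.?Str.X, retry: &{stop: +{data: X, err: end, more: end}, ack: !Str.end}, err: !Int.?Str.X}}}

rec X = rec X  (μ self-dual)
  &{stop,retry} = +{stop,retry}  (&→⊕)
    [stop]
      +{more,retry,err} = &{more,retry,err}  (internal→external)
        [more]
          +{ok,done} = &{ok,done}  (internal→external)
            [ok]
              ?Unit = !Unit
                &{ok,done,ack} = +{ok,done,ack}  (&→⊕)
                  [ok]
                    X ↦ X
                  [done]
                    X ↦ X
                  [ack]
                    X ↦ X
            [done]
              !Unit = ?Unit
                &{data,ack,stop} = +{data,ack,stop}  (&→⊕)
                  [data]
                    end ↦ end
                  [ack]
                    X ↦ X
                  [stop]
                    X ↦ X
        [retry]
          &{retry,err,more} = +{retry,err,more}  (&→⊕)
            [retry]
              +{ack,ok,stop} = &{ack,ok,stop}  (internal→external)
                [ack]
                  ?Bool = !Bool
                    end ↦ end
                [ok]
                  &{retry,ok} = +{retry,ok}  (&→⊕)
                    [retry]
                      X ↦ X
                    [ok]
                      X ↦ X
                [stop]
                  &{data,done,err} = +{data,done,err}  (&→⊕)
                    [data]
                      X ↦ X
                    [done]
                      X ↦ X
                    [err]
                      X ↦ X
            [err]
              ?Bool = !Bool
                !Str = ?Str
                  X ↦ X
            [more]
              ?Bool = !Bool
                &{ok,more} = +{ok,more}  (&→⊕)
                  [ok]
                    X ↦ X
                  [more]
                    end ↦ end
        [err]
          &{stop,more,err} = +{stop,more,err}  (&→⊕)
            [stop]
              ?Int = !Int
                !Unit = ?Unit
                  X ↦ X
            [more]
              !Int = ?Int
                !Unit = ?Unit
                  end ↦ end
            [err]
              +{data,err,stop} = &{data,err,stop}  (internal→external)
                [data]
                  ?Bool = !Bool
                    X ↦ X
                [err]
                  ?Str = !Str
                    end ↦ end
                [stop]
                  !Int = ?Int
                    end ↦ end
    [retry]
      &{more,data,retry} = +{more,data,retry}  (&→⊕)
        [more]
          !Unit = ?Unit
            ?Str = !Str
              &{retry,stop} = +{retry,stop}  (&→⊕)
                [retry]
                  X ↦ X
                [stop]
                  X ↦ X
        [data]
          ?Str = !Str
            +{data,retry,more} = &{data,retry,more}  (internal→external)
              [data]
                ?Bool = !Bool
                  end ↦ end
              [retry]
                ?Str = !Str
                  X ↦ X
              [more]
                +{ack,data} = &{ack,data}  (internal→external)
                  [ack]
                    end ↦ end
                  [data]
                    X ↦ X
        [retry]
          +{ok,retry,err} = &{ok,retry,err}  (internal→external)
            [ok]
              ?Str = !Str
                !Str = ?Str
                  X ↦ X
            [retry]
              +{stop,ack} = &{stop,ack}  (internal→external)
                [stop]
                  &{data,err,more} = +{data,err,more}  (&→⊕)
                    [data]
                      X ↦ X
                    [err]
                      end ↦ end
                    [more]
                      end ↦ end
                [ack]
                  ?Str = !Str
                    end ↦ end
            [err]
              ?Int = !Int
                !Str = ?Str
                  X ↦ X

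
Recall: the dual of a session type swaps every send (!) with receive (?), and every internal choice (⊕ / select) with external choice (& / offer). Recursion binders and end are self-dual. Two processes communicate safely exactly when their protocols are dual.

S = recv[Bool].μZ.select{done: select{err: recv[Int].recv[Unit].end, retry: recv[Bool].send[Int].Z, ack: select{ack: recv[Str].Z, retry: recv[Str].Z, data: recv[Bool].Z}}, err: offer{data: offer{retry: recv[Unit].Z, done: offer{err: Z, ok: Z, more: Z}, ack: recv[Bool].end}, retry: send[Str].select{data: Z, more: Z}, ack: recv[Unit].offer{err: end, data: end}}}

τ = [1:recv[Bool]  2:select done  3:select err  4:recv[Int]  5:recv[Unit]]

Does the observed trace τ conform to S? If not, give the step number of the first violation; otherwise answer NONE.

NONE

[1] recv[Bool]  match  residual = μZ.…
[2] select done  match  residual = select{err: recv[Int].recv[Unit].end, retry: recv[Bool].send[Int].μZ.…, ack: select{ack: recv[Str].μZ.…, retry: recv[Str].μZ.…, data: recv[Bool].μZ.…}}
[3] select err  match  residual = recv[Int].recv[Unit].end
[4] recv[Int]  match  residual = recv[Unit].end
[5] recv[Unit]  match  residual = end
trace exhausted — no violation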